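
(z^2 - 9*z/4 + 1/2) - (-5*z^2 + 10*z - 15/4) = 6*z^2 - 49*z/4 + 17/4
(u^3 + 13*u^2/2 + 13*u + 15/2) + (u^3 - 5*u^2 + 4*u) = 2*u^3 + 3*u^2/2 + 17*u + 15/2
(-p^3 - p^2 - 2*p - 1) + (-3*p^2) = -p^3 - 4*p^2 - 2*p - 1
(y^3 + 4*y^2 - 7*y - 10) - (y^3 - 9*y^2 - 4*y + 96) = 13*y^2 - 3*y - 106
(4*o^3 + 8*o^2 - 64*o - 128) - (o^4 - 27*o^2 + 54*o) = -o^4 + 4*o^3 + 35*o^2 - 118*o - 128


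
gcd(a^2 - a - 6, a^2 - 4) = a + 2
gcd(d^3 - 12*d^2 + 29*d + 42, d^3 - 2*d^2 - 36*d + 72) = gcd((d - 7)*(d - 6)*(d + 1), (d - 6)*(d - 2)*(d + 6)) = d - 6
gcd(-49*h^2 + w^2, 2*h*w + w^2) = 1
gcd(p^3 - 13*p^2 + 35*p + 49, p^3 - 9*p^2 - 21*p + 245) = p^2 - 14*p + 49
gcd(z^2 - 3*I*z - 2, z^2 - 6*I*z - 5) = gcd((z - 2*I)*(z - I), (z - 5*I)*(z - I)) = z - I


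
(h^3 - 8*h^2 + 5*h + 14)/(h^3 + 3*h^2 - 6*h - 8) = (h - 7)/(h + 4)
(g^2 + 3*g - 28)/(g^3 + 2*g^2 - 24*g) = (g + 7)/(g*(g + 6))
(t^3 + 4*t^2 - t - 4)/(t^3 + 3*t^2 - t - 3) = (t + 4)/(t + 3)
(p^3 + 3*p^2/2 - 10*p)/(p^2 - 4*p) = (p^2 + 3*p/2 - 10)/(p - 4)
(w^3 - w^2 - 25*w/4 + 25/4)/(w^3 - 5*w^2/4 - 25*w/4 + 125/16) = 4*(w - 1)/(4*w - 5)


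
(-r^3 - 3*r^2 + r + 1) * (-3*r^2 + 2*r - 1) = 3*r^5 + 7*r^4 - 8*r^3 + 2*r^2 + r - 1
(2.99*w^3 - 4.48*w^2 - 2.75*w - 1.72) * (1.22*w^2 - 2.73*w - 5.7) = 3.6478*w^5 - 13.6283*w^4 - 8.1676*w^3 + 30.9451*w^2 + 20.3706*w + 9.804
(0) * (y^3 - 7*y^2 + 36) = 0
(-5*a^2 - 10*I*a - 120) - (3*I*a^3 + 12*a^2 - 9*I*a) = -3*I*a^3 - 17*a^2 - I*a - 120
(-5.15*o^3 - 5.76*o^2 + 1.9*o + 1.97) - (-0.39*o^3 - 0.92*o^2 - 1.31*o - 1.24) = -4.76*o^3 - 4.84*o^2 + 3.21*o + 3.21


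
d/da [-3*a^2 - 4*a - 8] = -6*a - 4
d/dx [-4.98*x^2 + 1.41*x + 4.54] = 1.41 - 9.96*x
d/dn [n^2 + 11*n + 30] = 2*n + 11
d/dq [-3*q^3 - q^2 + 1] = q*(-9*q - 2)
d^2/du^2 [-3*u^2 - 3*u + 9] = -6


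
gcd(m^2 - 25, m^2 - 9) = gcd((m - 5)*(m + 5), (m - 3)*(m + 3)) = 1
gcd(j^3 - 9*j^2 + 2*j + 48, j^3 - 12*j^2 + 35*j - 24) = j^2 - 11*j + 24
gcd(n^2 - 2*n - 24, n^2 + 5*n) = 1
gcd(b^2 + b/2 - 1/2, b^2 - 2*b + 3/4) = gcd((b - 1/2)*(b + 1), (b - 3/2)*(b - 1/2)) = b - 1/2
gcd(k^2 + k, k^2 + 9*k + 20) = 1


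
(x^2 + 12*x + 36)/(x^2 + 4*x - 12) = (x + 6)/(x - 2)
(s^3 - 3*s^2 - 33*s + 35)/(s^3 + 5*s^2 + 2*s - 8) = (s^2 - 2*s - 35)/(s^2 + 6*s + 8)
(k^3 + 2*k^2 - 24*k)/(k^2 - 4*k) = k + 6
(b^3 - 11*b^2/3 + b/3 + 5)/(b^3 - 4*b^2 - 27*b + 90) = (b^2 - 2*b/3 - 5/3)/(b^2 - b - 30)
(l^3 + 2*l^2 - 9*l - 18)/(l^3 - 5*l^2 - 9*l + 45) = (l + 2)/(l - 5)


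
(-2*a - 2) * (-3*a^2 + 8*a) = 6*a^3 - 10*a^2 - 16*a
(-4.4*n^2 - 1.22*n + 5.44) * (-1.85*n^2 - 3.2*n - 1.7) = 8.14*n^4 + 16.337*n^3 + 1.32*n^2 - 15.334*n - 9.248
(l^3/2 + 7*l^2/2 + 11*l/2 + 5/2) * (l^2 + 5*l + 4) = l^5/2 + 6*l^4 + 25*l^3 + 44*l^2 + 69*l/2 + 10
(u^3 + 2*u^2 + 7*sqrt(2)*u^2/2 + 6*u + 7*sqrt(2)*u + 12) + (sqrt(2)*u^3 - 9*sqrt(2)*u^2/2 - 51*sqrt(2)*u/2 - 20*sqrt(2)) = u^3 + sqrt(2)*u^3 - sqrt(2)*u^2 + 2*u^2 - 37*sqrt(2)*u/2 + 6*u - 20*sqrt(2) + 12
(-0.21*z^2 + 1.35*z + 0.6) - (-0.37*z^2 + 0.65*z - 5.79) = 0.16*z^2 + 0.7*z + 6.39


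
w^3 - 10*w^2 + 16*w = w*(w - 8)*(w - 2)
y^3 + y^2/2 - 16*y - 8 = (y - 4)*(y + 1/2)*(y + 4)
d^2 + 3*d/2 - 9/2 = (d - 3/2)*(d + 3)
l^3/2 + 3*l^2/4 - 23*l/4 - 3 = (l/2 + 1/4)*(l - 3)*(l + 4)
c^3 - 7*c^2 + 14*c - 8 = (c - 4)*(c - 2)*(c - 1)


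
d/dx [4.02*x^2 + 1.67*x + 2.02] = 8.04*x + 1.67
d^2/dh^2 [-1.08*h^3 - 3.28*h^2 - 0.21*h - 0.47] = -6.48*h - 6.56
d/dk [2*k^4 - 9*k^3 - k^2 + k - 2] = 8*k^3 - 27*k^2 - 2*k + 1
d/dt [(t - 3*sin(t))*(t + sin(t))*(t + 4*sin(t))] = 2*t^2*cos(t) + 3*t^2 + 4*t*sin(t) - 11*t*sin(2*t) - 36*sin(t)^2*cos(t) - 11*sin(t)^2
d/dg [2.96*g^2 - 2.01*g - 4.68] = 5.92*g - 2.01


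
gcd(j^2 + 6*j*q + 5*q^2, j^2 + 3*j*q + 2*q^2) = j + q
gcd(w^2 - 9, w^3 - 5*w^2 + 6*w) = w - 3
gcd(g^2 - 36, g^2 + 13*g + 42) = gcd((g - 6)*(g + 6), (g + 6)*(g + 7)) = g + 6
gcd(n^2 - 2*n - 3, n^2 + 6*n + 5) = n + 1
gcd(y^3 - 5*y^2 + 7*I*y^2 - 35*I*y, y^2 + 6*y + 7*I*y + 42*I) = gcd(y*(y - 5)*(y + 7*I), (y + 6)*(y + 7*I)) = y + 7*I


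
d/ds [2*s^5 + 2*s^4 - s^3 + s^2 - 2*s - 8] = 10*s^4 + 8*s^3 - 3*s^2 + 2*s - 2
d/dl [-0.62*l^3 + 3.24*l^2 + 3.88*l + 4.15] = -1.86*l^2 + 6.48*l + 3.88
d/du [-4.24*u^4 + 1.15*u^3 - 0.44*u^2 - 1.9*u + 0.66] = -16.96*u^3 + 3.45*u^2 - 0.88*u - 1.9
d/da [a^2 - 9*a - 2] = 2*a - 9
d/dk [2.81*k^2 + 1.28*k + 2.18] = 5.62*k + 1.28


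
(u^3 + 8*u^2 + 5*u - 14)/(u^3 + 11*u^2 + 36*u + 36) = (u^2 + 6*u - 7)/(u^2 + 9*u + 18)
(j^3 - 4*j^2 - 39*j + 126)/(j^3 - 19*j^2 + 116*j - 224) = (j^2 + 3*j - 18)/(j^2 - 12*j + 32)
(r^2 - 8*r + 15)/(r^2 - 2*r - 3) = (r - 5)/(r + 1)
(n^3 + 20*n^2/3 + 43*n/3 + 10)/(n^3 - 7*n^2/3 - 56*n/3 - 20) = (n + 3)/(n - 6)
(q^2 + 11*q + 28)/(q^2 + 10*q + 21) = (q + 4)/(q + 3)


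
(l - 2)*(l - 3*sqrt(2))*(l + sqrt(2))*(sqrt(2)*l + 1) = sqrt(2)*l^4 - 3*l^3 - 2*sqrt(2)*l^3 - 8*sqrt(2)*l^2 + 6*l^2 - 6*l + 16*sqrt(2)*l + 12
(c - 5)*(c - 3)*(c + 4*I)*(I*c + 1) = I*c^4 - 3*c^3 - 8*I*c^3 + 24*c^2 + 19*I*c^2 - 45*c - 32*I*c + 60*I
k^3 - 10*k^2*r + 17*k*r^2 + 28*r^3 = (k - 7*r)*(k - 4*r)*(k + r)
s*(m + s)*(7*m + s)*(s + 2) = 7*m^2*s^2 + 14*m^2*s + 8*m*s^3 + 16*m*s^2 + s^4 + 2*s^3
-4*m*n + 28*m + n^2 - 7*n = (-4*m + n)*(n - 7)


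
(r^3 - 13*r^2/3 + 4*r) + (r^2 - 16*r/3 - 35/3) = r^3 - 10*r^2/3 - 4*r/3 - 35/3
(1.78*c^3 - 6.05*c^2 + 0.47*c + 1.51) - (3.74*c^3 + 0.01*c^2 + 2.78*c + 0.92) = -1.96*c^3 - 6.06*c^2 - 2.31*c + 0.59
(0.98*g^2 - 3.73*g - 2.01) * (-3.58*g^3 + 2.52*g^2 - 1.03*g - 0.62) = -3.5084*g^5 + 15.823*g^4 - 3.2132*g^3 - 1.8309*g^2 + 4.3829*g + 1.2462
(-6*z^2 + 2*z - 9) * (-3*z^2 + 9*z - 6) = 18*z^4 - 60*z^3 + 81*z^2 - 93*z + 54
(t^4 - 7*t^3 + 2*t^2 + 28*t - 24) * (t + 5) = t^5 - 2*t^4 - 33*t^3 + 38*t^2 + 116*t - 120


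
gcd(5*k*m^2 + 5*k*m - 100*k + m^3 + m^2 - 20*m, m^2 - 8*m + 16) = m - 4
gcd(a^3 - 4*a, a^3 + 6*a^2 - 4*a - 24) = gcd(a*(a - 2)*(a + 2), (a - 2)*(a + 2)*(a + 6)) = a^2 - 4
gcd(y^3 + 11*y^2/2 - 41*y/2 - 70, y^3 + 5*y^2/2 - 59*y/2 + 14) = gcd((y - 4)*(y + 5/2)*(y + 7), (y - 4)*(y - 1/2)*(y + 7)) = y^2 + 3*y - 28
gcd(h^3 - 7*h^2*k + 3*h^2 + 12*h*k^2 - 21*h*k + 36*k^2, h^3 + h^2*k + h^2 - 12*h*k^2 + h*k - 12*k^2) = h - 3*k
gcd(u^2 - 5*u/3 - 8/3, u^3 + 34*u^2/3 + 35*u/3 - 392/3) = u - 8/3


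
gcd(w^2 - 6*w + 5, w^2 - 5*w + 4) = w - 1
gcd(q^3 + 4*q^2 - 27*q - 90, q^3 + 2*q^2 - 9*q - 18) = q + 3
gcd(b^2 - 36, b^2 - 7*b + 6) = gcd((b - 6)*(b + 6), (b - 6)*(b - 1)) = b - 6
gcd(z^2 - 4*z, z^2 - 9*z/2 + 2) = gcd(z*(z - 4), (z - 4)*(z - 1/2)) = z - 4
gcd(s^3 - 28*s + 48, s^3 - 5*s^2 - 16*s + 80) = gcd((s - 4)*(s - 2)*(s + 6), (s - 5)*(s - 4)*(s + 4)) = s - 4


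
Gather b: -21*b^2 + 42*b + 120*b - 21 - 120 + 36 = -21*b^2 + 162*b - 105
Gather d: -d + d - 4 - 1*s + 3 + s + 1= 0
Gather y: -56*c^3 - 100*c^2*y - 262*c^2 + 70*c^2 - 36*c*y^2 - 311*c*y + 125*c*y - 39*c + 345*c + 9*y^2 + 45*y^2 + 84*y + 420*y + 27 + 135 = -56*c^3 - 192*c^2 + 306*c + y^2*(54 - 36*c) + y*(-100*c^2 - 186*c + 504) + 162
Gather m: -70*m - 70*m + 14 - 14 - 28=-140*m - 28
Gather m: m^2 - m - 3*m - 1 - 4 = m^2 - 4*m - 5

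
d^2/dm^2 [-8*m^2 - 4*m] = -16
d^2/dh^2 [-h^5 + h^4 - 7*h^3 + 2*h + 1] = 2*h*(-10*h^2 + 6*h - 21)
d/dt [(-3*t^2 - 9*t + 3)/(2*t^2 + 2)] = 3*(3*t^2 - 4*t - 3)/(2*(t^4 + 2*t^2 + 1))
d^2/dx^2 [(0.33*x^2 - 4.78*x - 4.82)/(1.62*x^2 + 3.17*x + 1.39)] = (-28.478628*x^3 - 80.356212*x^2 - 83.9341440000001*x - 31.76463)/(4.251528*x^6 + 24.958044*x^5 + 59.781402*x^4 + 74.684249*x^3 + 51.293919*x^2 + 18.374271*x + 2.685619)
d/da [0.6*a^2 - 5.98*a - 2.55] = 1.2*a - 5.98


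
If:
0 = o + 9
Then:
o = -9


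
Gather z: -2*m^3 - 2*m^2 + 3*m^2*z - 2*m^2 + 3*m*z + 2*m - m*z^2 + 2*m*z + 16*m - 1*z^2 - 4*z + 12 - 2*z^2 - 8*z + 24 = -2*m^3 - 4*m^2 + 18*m + z^2*(-m - 3) + z*(3*m^2 + 5*m - 12) + 36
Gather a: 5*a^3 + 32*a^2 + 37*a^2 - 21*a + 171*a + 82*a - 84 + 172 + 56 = 5*a^3 + 69*a^2 + 232*a + 144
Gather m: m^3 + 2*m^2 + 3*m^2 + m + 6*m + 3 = m^3 + 5*m^2 + 7*m + 3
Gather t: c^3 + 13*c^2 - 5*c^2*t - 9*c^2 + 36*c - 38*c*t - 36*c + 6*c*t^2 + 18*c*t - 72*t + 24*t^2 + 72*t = c^3 + 4*c^2 + t^2*(6*c + 24) + t*(-5*c^2 - 20*c)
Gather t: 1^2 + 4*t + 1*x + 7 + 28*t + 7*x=32*t + 8*x + 8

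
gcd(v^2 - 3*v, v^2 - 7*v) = v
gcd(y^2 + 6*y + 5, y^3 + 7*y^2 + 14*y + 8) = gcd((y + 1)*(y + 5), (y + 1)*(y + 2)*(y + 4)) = y + 1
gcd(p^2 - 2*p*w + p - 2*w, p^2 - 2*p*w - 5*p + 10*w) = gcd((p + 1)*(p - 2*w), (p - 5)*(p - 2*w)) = p - 2*w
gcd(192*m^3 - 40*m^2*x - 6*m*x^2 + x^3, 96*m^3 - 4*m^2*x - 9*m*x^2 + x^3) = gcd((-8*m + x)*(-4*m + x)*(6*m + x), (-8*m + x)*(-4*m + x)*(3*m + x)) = 32*m^2 - 12*m*x + x^2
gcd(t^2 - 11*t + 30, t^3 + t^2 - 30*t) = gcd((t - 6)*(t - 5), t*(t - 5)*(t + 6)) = t - 5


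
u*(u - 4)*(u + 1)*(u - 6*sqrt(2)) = u^4 - 6*sqrt(2)*u^3 - 3*u^3 - 4*u^2 + 18*sqrt(2)*u^2 + 24*sqrt(2)*u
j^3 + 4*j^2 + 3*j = j*(j + 1)*(j + 3)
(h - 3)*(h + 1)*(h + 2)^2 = h^4 + 2*h^3 - 7*h^2 - 20*h - 12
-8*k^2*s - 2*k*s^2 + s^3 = s*(-4*k + s)*(2*k + s)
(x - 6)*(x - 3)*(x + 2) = x^3 - 7*x^2 + 36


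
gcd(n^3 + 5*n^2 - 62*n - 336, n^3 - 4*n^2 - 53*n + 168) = n^2 - n - 56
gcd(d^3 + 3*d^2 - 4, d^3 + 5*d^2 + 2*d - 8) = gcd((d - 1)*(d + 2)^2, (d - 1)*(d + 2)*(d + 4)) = d^2 + d - 2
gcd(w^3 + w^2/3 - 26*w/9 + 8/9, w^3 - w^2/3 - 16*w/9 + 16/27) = w^2 - 5*w/3 + 4/9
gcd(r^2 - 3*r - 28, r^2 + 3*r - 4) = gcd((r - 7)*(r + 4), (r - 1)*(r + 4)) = r + 4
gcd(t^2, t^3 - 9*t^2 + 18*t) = t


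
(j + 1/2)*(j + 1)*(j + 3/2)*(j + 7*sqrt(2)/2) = j^4 + 3*j^3 + 7*sqrt(2)*j^3/2 + 11*j^2/4 + 21*sqrt(2)*j^2/2 + 3*j/4 + 77*sqrt(2)*j/8 + 21*sqrt(2)/8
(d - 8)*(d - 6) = d^2 - 14*d + 48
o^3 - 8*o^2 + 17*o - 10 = (o - 5)*(o - 2)*(o - 1)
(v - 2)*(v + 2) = v^2 - 4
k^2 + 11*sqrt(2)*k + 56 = (k + 4*sqrt(2))*(k + 7*sqrt(2))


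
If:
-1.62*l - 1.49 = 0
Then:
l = -0.92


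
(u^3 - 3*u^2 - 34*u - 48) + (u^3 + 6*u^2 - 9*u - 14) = 2*u^3 + 3*u^2 - 43*u - 62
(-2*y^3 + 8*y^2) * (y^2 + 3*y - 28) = -2*y^5 + 2*y^4 + 80*y^3 - 224*y^2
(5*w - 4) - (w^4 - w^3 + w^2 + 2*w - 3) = -w^4 + w^3 - w^2 + 3*w - 1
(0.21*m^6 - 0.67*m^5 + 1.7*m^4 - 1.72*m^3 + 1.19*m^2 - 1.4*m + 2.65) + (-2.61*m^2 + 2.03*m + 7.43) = 0.21*m^6 - 0.67*m^5 + 1.7*m^4 - 1.72*m^3 - 1.42*m^2 + 0.63*m + 10.08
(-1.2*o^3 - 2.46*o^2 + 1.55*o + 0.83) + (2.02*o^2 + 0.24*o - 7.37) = -1.2*o^3 - 0.44*o^2 + 1.79*o - 6.54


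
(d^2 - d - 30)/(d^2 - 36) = (d + 5)/(d + 6)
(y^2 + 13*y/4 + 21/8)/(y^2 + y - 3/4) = (4*y + 7)/(2*(2*y - 1))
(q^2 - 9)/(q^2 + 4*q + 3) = (q - 3)/(q + 1)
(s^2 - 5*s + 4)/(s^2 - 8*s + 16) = (s - 1)/(s - 4)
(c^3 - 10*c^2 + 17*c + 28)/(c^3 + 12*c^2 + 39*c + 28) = (c^2 - 11*c + 28)/(c^2 + 11*c + 28)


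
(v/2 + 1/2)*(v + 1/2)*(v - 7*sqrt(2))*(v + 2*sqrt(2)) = v^4/2 - 5*sqrt(2)*v^3/2 + 3*v^3/4 - 55*v^2/4 - 15*sqrt(2)*v^2/4 - 21*v - 5*sqrt(2)*v/4 - 7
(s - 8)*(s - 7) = s^2 - 15*s + 56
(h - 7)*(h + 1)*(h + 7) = h^3 + h^2 - 49*h - 49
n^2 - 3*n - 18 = (n - 6)*(n + 3)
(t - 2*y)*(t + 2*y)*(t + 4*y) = t^3 + 4*t^2*y - 4*t*y^2 - 16*y^3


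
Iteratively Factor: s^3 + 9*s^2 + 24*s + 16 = (s + 1)*(s^2 + 8*s + 16) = (s + 1)*(s + 4)*(s + 4)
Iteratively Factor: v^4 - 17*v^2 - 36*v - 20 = (v + 2)*(v^3 - 2*v^2 - 13*v - 10) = (v + 2)^2*(v^2 - 4*v - 5) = (v - 5)*(v + 2)^2*(v + 1)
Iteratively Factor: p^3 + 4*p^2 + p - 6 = (p + 3)*(p^2 + p - 2) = (p - 1)*(p + 3)*(p + 2)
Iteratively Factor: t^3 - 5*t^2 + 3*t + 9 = (t + 1)*(t^2 - 6*t + 9) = (t - 3)*(t + 1)*(t - 3)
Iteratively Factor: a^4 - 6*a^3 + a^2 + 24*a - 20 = (a - 2)*(a^3 - 4*a^2 - 7*a + 10) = (a - 2)*(a + 2)*(a^2 - 6*a + 5) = (a - 2)*(a - 1)*(a + 2)*(a - 5)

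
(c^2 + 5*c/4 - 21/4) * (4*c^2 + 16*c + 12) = 4*c^4 + 21*c^3 + 11*c^2 - 69*c - 63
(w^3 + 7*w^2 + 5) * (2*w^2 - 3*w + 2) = 2*w^5 + 11*w^4 - 19*w^3 + 24*w^2 - 15*w + 10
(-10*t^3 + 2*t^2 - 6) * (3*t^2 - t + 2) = -30*t^5 + 16*t^4 - 22*t^3 - 14*t^2 + 6*t - 12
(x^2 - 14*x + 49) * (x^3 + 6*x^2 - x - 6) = x^5 - 8*x^4 - 36*x^3 + 302*x^2 + 35*x - 294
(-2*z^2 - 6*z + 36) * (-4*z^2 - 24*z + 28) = 8*z^4 + 72*z^3 - 56*z^2 - 1032*z + 1008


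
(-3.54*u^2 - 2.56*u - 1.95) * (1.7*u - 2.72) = -6.018*u^3 + 5.2768*u^2 + 3.6482*u + 5.304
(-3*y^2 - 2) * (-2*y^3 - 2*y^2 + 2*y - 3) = 6*y^5 + 6*y^4 - 2*y^3 + 13*y^2 - 4*y + 6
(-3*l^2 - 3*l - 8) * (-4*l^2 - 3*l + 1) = 12*l^4 + 21*l^3 + 38*l^2 + 21*l - 8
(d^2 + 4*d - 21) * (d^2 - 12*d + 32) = d^4 - 8*d^3 - 37*d^2 + 380*d - 672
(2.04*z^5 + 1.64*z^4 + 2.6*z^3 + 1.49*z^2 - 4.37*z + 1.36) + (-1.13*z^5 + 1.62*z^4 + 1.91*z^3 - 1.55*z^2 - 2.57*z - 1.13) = 0.91*z^5 + 3.26*z^4 + 4.51*z^3 - 0.0600000000000001*z^2 - 6.94*z + 0.23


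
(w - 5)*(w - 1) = w^2 - 6*w + 5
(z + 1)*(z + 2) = z^2 + 3*z + 2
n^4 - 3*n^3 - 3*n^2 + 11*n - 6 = (n - 3)*(n - 1)^2*(n + 2)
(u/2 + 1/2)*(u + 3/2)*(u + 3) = u^3/2 + 11*u^2/4 + 9*u/2 + 9/4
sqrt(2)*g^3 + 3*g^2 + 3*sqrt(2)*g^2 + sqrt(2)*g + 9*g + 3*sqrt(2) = (g + 3)*(g + sqrt(2))*(sqrt(2)*g + 1)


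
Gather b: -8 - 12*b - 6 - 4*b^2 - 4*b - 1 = -4*b^2 - 16*b - 15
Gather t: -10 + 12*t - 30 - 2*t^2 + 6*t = -2*t^2 + 18*t - 40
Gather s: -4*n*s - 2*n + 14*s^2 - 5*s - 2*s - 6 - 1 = -2*n + 14*s^2 + s*(-4*n - 7) - 7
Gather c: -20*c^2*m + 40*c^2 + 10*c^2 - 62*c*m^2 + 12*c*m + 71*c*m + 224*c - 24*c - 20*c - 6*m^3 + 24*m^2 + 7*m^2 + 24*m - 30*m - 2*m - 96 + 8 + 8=c^2*(50 - 20*m) + c*(-62*m^2 + 83*m + 180) - 6*m^3 + 31*m^2 - 8*m - 80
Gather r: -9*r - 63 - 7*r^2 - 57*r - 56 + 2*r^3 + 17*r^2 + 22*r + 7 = 2*r^3 + 10*r^2 - 44*r - 112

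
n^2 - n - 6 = (n - 3)*(n + 2)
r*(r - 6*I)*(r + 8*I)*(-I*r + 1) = -I*r^4 + 3*r^3 - 46*I*r^2 + 48*r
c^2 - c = c*(c - 1)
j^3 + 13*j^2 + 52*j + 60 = (j + 2)*(j + 5)*(j + 6)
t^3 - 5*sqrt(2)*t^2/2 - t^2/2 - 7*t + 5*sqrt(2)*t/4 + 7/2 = (t - 1/2)*(t - 7*sqrt(2)/2)*(t + sqrt(2))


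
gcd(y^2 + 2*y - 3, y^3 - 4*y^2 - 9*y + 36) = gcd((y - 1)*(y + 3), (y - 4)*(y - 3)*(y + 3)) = y + 3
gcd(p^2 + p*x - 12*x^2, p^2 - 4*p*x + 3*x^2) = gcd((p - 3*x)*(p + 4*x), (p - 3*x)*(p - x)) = -p + 3*x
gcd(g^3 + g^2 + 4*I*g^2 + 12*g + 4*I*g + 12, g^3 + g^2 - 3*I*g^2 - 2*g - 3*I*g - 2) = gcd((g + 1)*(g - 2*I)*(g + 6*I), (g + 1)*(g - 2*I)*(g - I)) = g^2 + g*(1 - 2*I) - 2*I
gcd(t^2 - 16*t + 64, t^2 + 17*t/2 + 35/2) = 1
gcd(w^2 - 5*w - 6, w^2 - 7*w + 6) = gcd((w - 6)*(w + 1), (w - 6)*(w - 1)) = w - 6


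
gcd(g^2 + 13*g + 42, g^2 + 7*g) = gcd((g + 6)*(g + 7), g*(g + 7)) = g + 7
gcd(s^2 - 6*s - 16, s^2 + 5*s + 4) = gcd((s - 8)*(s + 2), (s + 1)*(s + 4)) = 1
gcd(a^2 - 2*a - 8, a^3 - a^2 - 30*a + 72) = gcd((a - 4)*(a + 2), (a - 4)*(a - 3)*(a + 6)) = a - 4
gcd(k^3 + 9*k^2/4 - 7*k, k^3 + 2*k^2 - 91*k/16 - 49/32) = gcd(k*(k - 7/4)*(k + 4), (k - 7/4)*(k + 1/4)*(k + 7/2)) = k - 7/4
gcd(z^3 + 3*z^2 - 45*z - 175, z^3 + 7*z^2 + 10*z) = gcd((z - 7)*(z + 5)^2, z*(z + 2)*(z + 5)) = z + 5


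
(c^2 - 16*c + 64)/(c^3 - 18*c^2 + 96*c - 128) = 1/(c - 2)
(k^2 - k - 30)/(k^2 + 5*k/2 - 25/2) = 2*(k - 6)/(2*k - 5)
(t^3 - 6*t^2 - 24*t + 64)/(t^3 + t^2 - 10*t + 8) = (t - 8)/(t - 1)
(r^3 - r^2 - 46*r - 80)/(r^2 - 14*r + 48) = (r^2 + 7*r + 10)/(r - 6)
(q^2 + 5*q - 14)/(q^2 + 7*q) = (q - 2)/q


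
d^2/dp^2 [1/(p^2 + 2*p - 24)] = 2*(-p^2 - 2*p + 4*(p + 1)^2 + 24)/(p^2 + 2*p - 24)^3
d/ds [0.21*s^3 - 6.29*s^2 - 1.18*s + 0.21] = 0.63*s^2 - 12.58*s - 1.18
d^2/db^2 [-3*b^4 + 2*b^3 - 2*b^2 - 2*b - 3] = -36*b^2 + 12*b - 4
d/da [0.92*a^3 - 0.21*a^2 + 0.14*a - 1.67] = 2.76*a^2 - 0.42*a + 0.14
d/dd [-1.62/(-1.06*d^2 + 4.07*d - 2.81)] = (6.5934 - 3.4344*d)/(1.06*d^2 - 4.07*d + 2.81)^2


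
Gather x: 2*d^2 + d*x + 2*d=2*d^2 + d*x + 2*d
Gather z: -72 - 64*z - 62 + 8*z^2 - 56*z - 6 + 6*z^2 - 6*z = 14*z^2 - 126*z - 140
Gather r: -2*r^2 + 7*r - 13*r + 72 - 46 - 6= -2*r^2 - 6*r + 20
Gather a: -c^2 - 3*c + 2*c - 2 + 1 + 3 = -c^2 - c + 2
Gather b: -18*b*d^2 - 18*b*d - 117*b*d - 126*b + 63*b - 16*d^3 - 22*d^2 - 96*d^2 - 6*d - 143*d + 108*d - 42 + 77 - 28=b*(-18*d^2 - 135*d - 63) - 16*d^3 - 118*d^2 - 41*d + 7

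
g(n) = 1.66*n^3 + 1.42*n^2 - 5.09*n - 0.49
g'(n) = 4.98*n^2 + 2.84*n - 5.09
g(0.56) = -2.60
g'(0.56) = -1.94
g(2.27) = 14.69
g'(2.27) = 27.02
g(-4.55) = -104.30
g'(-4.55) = 85.09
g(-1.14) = 4.70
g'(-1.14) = -1.86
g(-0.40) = 1.67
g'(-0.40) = -5.43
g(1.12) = -2.08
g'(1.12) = 4.34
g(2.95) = 39.47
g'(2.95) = 46.63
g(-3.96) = -61.15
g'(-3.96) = 61.76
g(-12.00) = -2603.41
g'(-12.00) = 677.95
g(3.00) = 41.84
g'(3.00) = 48.25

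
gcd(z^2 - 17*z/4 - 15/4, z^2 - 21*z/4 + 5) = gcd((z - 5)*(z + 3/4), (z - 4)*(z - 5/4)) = 1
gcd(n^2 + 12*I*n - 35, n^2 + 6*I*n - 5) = n + 5*I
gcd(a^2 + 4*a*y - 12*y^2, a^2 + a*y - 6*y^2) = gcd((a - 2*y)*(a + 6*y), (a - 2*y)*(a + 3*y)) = -a + 2*y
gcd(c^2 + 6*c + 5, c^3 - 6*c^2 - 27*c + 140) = c + 5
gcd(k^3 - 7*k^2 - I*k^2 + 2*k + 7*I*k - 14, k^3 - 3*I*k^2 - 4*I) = k^2 - I*k + 2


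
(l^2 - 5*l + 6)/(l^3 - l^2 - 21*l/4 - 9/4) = 4*(l - 2)/(4*l^2 + 8*l + 3)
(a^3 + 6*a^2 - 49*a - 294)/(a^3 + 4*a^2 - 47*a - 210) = (a + 7)/(a + 5)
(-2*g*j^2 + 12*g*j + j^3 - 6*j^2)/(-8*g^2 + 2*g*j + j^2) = j*(j - 6)/(4*g + j)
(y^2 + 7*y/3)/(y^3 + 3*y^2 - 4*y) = (y + 7/3)/(y^2 + 3*y - 4)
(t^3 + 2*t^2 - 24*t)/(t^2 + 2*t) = (t^2 + 2*t - 24)/(t + 2)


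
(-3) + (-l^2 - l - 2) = -l^2 - l - 5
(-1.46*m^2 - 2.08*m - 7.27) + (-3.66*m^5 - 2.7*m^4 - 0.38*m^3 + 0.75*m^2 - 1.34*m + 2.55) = -3.66*m^5 - 2.7*m^4 - 0.38*m^3 - 0.71*m^2 - 3.42*m - 4.72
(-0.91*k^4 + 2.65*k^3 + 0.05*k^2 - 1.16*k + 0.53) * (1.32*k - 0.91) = -1.2012*k^5 + 4.3261*k^4 - 2.3455*k^3 - 1.5767*k^2 + 1.7552*k - 0.4823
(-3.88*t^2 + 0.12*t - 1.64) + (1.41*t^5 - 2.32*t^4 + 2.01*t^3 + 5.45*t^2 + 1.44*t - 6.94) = 1.41*t^5 - 2.32*t^4 + 2.01*t^3 + 1.57*t^2 + 1.56*t - 8.58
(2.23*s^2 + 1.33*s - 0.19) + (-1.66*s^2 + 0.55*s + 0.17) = 0.57*s^2 + 1.88*s - 0.02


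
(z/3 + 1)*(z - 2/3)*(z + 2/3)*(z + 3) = z^4/3 + 2*z^3 + 77*z^2/27 - 8*z/9 - 4/3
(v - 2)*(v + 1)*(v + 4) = v^3 + 3*v^2 - 6*v - 8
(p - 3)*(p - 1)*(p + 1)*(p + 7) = p^4 + 4*p^3 - 22*p^2 - 4*p + 21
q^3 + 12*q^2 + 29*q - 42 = (q - 1)*(q + 6)*(q + 7)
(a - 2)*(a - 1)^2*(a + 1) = a^4 - 3*a^3 + a^2 + 3*a - 2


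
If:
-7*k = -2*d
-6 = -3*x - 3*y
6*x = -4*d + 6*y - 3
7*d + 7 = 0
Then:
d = -1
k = -2/7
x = 13/12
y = 11/12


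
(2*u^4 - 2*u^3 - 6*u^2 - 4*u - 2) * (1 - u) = -2*u^5 + 4*u^4 + 4*u^3 - 2*u^2 - 2*u - 2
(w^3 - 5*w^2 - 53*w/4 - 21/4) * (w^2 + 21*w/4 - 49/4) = w^5 + w^4/4 - 207*w^3/4 - 217*w^2/16 + 539*w/4 + 1029/16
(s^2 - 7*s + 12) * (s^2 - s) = s^4 - 8*s^3 + 19*s^2 - 12*s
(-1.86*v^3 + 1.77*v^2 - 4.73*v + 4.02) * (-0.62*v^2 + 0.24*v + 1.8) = 1.1532*v^5 - 1.5438*v^4 + 0.00939999999999985*v^3 - 0.4416*v^2 - 7.5492*v + 7.236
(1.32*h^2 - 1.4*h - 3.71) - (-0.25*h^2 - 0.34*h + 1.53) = 1.57*h^2 - 1.06*h - 5.24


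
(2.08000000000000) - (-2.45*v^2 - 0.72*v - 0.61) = 2.45*v^2 + 0.72*v + 2.69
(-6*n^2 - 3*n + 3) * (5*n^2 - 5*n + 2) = -30*n^4 + 15*n^3 + 18*n^2 - 21*n + 6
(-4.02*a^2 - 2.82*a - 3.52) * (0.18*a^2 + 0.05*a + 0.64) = -0.7236*a^4 - 0.7086*a^3 - 3.3474*a^2 - 1.9808*a - 2.2528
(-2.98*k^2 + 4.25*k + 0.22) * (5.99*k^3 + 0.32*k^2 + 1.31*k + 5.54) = -17.8502*k^5 + 24.5039*k^4 - 1.226*k^3 - 10.8713*k^2 + 23.8332*k + 1.2188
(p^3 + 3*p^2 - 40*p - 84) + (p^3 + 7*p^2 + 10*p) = 2*p^3 + 10*p^2 - 30*p - 84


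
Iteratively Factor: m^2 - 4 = (m + 2)*(m - 2)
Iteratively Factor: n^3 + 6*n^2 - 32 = (n - 2)*(n^2 + 8*n + 16) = (n - 2)*(n + 4)*(n + 4)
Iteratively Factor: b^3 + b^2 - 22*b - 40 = (b + 2)*(b^2 - b - 20) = (b - 5)*(b + 2)*(b + 4)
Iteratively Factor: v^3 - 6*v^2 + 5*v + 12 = (v + 1)*(v^2 - 7*v + 12) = (v - 4)*(v + 1)*(v - 3)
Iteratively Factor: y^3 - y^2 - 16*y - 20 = (y + 2)*(y^2 - 3*y - 10) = (y - 5)*(y + 2)*(y + 2)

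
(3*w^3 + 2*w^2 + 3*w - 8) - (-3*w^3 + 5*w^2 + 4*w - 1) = 6*w^3 - 3*w^2 - w - 7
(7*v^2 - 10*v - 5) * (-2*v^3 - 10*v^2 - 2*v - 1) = -14*v^5 - 50*v^4 + 96*v^3 + 63*v^2 + 20*v + 5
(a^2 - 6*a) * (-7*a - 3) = -7*a^3 + 39*a^2 + 18*a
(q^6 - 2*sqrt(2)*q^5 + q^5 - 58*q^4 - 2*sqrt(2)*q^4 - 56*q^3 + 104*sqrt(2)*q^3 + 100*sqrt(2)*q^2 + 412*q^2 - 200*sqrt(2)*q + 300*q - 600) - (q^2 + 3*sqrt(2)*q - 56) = q^6 - 2*sqrt(2)*q^5 + q^5 - 58*q^4 - 2*sqrt(2)*q^4 - 56*q^3 + 104*sqrt(2)*q^3 + 100*sqrt(2)*q^2 + 411*q^2 - 203*sqrt(2)*q + 300*q - 544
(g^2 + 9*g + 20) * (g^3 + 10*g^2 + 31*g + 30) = g^5 + 19*g^4 + 141*g^3 + 509*g^2 + 890*g + 600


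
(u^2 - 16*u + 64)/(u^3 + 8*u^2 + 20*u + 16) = (u^2 - 16*u + 64)/(u^3 + 8*u^2 + 20*u + 16)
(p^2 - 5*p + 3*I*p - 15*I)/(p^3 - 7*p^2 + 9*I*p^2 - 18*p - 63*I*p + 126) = (p - 5)/(p^2 + p*(-7 + 6*I) - 42*I)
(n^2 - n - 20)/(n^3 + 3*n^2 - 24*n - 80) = 1/(n + 4)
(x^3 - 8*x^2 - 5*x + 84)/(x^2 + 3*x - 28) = (x^2 - 4*x - 21)/(x + 7)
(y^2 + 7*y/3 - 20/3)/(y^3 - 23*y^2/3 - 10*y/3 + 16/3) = (3*y^2 + 7*y - 20)/(3*y^3 - 23*y^2 - 10*y + 16)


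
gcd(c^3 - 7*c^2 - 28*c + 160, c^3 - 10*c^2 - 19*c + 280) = c^2 - 3*c - 40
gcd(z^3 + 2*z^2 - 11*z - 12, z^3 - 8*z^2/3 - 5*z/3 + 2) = z^2 - 2*z - 3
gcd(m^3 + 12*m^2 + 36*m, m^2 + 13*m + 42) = m + 6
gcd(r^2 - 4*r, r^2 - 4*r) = r^2 - 4*r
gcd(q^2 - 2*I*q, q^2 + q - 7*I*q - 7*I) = 1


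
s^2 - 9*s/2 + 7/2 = (s - 7/2)*(s - 1)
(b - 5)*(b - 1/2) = b^2 - 11*b/2 + 5/2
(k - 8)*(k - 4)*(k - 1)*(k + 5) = k^4 - 8*k^3 - 21*k^2 + 188*k - 160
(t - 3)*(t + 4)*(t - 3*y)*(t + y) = t^4 - 2*t^3*y + t^3 - 3*t^2*y^2 - 2*t^2*y - 12*t^2 - 3*t*y^2 + 24*t*y + 36*y^2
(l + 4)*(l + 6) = l^2 + 10*l + 24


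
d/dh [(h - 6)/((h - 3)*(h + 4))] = (-h^2 + 12*h - 6)/(h^4 + 2*h^3 - 23*h^2 - 24*h + 144)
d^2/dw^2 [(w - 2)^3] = 6*w - 12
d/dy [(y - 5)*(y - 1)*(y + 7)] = 3*y^2 + 2*y - 37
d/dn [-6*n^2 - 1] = -12*n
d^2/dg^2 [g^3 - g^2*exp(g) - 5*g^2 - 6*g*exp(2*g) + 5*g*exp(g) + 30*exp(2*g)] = -g^2*exp(g) - 24*g*exp(2*g) + g*exp(g) + 6*g + 96*exp(2*g) + 8*exp(g) - 10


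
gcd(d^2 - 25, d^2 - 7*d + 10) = d - 5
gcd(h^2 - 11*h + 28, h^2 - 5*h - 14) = h - 7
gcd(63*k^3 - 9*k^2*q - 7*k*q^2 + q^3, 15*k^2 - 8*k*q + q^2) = -3*k + q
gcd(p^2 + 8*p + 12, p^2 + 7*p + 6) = p + 6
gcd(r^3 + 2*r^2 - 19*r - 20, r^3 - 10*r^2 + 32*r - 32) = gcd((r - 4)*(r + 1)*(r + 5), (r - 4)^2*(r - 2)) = r - 4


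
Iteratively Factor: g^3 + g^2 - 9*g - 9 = (g - 3)*(g^2 + 4*g + 3) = (g - 3)*(g + 3)*(g + 1)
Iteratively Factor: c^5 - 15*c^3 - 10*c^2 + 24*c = (c)*(c^4 - 15*c^2 - 10*c + 24) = c*(c + 2)*(c^3 - 2*c^2 - 11*c + 12) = c*(c + 2)*(c + 3)*(c^2 - 5*c + 4) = c*(c - 4)*(c + 2)*(c + 3)*(c - 1)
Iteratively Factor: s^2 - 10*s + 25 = (s - 5)*(s - 5)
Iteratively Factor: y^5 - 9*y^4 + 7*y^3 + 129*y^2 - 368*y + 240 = (y - 1)*(y^4 - 8*y^3 - y^2 + 128*y - 240) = (y - 4)*(y - 1)*(y^3 - 4*y^2 - 17*y + 60) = (y - 5)*(y - 4)*(y - 1)*(y^2 + y - 12) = (y - 5)*(y - 4)*(y - 1)*(y + 4)*(y - 3)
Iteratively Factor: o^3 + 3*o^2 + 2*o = (o + 1)*(o^2 + 2*o) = (o + 1)*(o + 2)*(o)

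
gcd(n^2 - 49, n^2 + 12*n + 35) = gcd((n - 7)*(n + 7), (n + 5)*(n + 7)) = n + 7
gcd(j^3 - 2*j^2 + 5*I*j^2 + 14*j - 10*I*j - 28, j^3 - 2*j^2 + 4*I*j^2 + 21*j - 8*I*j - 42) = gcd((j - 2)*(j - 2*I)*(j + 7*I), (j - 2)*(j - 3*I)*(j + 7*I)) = j^2 + j*(-2 + 7*I) - 14*I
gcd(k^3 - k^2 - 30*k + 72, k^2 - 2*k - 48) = k + 6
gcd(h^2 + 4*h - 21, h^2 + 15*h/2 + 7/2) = h + 7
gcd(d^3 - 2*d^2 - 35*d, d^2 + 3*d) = d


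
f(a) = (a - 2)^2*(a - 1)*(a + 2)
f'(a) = (a - 2)^2*(a - 1) + (a - 2)^2*(a + 2) + (a - 1)*(a + 2)*(2*a - 4) = 4*a^3 - 9*a^2 - 4*a + 12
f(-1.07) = -18.14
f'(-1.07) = 1.08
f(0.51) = -2.73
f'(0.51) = 8.15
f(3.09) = 12.64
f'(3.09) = 31.72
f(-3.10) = 117.31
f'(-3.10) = -181.25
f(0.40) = -3.69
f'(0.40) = 9.22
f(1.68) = 0.26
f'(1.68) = -1.16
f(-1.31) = -17.46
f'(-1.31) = -7.20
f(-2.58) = 43.56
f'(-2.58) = -106.28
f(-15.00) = 60112.00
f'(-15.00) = -15453.00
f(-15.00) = 60112.00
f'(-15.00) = -15453.00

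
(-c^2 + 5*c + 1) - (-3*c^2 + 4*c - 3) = 2*c^2 + c + 4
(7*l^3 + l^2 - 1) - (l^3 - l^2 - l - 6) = 6*l^3 + 2*l^2 + l + 5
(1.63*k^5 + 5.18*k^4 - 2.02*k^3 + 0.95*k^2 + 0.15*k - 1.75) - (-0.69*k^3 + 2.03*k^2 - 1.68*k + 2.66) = 1.63*k^5 + 5.18*k^4 - 1.33*k^3 - 1.08*k^2 + 1.83*k - 4.41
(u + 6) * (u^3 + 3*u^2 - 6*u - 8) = u^4 + 9*u^3 + 12*u^2 - 44*u - 48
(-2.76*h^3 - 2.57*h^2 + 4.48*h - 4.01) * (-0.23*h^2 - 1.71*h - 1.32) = 0.6348*h^5 + 5.3107*h^4 + 7.0075*h^3 - 3.3461*h^2 + 0.943499999999998*h + 5.2932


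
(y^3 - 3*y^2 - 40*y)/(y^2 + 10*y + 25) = y*(y - 8)/(y + 5)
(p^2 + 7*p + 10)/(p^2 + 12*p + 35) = (p + 2)/(p + 7)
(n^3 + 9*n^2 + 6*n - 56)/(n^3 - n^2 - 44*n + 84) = (n + 4)/(n - 6)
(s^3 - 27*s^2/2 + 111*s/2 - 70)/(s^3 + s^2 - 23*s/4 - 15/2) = 2*(s^2 - 11*s + 28)/(2*s^2 + 7*s + 6)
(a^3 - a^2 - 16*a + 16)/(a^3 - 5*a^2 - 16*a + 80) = (a - 1)/(a - 5)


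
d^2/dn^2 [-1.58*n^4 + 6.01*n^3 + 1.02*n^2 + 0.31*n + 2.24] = -18.96*n^2 + 36.06*n + 2.04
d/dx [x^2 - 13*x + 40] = 2*x - 13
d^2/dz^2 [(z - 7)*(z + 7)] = 2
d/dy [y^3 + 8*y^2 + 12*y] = 3*y^2 + 16*y + 12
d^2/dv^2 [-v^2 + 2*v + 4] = -2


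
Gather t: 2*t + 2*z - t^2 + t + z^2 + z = -t^2 + 3*t + z^2 + 3*z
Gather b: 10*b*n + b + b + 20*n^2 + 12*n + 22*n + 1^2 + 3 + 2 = b*(10*n + 2) + 20*n^2 + 34*n + 6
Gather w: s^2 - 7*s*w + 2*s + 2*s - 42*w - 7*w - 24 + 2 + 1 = s^2 + 4*s + w*(-7*s - 49) - 21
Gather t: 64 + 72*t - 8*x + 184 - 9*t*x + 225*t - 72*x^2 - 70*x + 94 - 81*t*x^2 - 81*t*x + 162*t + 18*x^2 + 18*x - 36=t*(-81*x^2 - 90*x + 459) - 54*x^2 - 60*x + 306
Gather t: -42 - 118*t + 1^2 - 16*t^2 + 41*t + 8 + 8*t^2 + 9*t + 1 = -8*t^2 - 68*t - 32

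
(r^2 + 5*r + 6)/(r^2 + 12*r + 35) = (r^2 + 5*r + 6)/(r^2 + 12*r + 35)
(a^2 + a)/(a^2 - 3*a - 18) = a*(a + 1)/(a^2 - 3*a - 18)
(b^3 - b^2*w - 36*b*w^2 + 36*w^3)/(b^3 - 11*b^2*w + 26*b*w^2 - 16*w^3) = (b^2 - 36*w^2)/(b^2 - 10*b*w + 16*w^2)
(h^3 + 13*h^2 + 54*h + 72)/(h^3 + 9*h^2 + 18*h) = (h + 4)/h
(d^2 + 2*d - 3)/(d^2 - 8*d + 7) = (d + 3)/(d - 7)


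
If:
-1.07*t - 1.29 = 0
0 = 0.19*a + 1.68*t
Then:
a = 10.66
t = -1.21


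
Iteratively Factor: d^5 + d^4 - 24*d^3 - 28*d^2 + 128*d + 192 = (d + 2)*(d^4 - d^3 - 22*d^2 + 16*d + 96) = (d + 2)^2*(d^3 - 3*d^2 - 16*d + 48) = (d - 4)*(d + 2)^2*(d^2 + d - 12) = (d - 4)*(d + 2)^2*(d + 4)*(d - 3)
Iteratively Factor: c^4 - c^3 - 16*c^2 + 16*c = (c)*(c^3 - c^2 - 16*c + 16) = c*(c - 1)*(c^2 - 16) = c*(c - 1)*(c + 4)*(c - 4)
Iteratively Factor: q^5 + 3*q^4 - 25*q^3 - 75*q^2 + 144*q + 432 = (q + 3)*(q^4 - 25*q^2 + 144) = (q - 4)*(q + 3)*(q^3 + 4*q^2 - 9*q - 36) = (q - 4)*(q + 3)*(q + 4)*(q^2 - 9) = (q - 4)*(q - 3)*(q + 3)*(q + 4)*(q + 3)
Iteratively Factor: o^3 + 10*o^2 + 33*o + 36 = (o + 3)*(o^2 + 7*o + 12) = (o + 3)^2*(o + 4)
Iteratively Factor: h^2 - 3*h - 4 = (h + 1)*(h - 4)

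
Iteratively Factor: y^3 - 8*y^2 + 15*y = (y)*(y^2 - 8*y + 15) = y*(y - 5)*(y - 3)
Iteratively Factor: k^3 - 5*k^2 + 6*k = (k - 2)*(k^2 - 3*k) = k*(k - 2)*(k - 3)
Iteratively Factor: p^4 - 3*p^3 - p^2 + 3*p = (p - 3)*(p^3 - p) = (p - 3)*(p - 1)*(p^2 + p) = p*(p - 3)*(p - 1)*(p + 1)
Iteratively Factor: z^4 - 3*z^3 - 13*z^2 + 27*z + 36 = (z - 3)*(z^3 - 13*z - 12) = (z - 3)*(z + 3)*(z^2 - 3*z - 4) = (z - 3)*(z + 1)*(z + 3)*(z - 4)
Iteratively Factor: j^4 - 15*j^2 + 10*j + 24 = (j + 1)*(j^3 - j^2 - 14*j + 24) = (j - 3)*(j + 1)*(j^2 + 2*j - 8) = (j - 3)*(j + 1)*(j + 4)*(j - 2)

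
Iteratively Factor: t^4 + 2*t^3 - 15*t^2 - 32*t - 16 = (t - 4)*(t^3 + 6*t^2 + 9*t + 4) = (t - 4)*(t + 1)*(t^2 + 5*t + 4) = (t - 4)*(t + 1)^2*(t + 4)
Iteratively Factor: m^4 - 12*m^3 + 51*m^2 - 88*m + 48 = (m - 4)*(m^3 - 8*m^2 + 19*m - 12) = (m - 4)^2*(m^2 - 4*m + 3) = (m - 4)^2*(m - 1)*(m - 3)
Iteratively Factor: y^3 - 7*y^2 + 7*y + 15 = (y - 3)*(y^2 - 4*y - 5) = (y - 3)*(y + 1)*(y - 5)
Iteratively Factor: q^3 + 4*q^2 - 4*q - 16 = (q - 2)*(q^2 + 6*q + 8) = (q - 2)*(q + 2)*(q + 4)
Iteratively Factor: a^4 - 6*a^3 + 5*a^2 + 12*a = (a - 3)*(a^3 - 3*a^2 - 4*a) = (a - 4)*(a - 3)*(a^2 + a) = (a - 4)*(a - 3)*(a + 1)*(a)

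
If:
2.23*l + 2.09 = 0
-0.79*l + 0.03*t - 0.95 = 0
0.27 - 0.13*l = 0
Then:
No Solution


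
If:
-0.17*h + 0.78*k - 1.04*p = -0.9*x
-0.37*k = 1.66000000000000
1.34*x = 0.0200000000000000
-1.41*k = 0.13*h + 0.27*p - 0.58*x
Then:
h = 84.31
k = -4.49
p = -17.13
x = 0.01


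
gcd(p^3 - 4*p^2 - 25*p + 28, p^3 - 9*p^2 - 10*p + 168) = p^2 - 3*p - 28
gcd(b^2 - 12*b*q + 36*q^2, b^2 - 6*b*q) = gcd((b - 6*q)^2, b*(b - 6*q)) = -b + 6*q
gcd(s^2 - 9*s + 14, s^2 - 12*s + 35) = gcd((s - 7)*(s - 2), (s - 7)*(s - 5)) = s - 7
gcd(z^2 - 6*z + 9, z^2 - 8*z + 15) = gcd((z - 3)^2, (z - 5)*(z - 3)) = z - 3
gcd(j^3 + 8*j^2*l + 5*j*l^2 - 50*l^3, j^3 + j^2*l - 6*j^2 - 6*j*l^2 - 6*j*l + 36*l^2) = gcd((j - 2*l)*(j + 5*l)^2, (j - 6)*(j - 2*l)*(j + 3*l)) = j - 2*l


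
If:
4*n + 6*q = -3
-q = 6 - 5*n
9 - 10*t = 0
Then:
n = 33/34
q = -39/34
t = 9/10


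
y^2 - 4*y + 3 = (y - 3)*(y - 1)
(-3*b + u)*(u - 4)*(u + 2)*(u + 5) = -3*b*u^3 - 9*b*u^2 + 54*b*u + 120*b + u^4 + 3*u^3 - 18*u^2 - 40*u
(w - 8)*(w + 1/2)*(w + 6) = w^3 - 3*w^2/2 - 49*w - 24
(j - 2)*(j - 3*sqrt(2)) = j^2 - 3*sqrt(2)*j - 2*j + 6*sqrt(2)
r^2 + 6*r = r*(r + 6)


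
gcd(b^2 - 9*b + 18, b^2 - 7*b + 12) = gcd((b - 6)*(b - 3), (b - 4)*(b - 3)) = b - 3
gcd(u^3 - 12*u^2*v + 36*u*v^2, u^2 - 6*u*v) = u^2 - 6*u*v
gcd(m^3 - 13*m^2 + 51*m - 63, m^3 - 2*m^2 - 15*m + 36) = m^2 - 6*m + 9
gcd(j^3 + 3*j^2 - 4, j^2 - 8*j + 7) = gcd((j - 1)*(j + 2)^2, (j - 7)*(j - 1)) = j - 1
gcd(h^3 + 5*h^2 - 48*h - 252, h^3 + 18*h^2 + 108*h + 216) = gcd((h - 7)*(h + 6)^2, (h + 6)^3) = h^2 + 12*h + 36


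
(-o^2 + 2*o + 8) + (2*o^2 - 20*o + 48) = o^2 - 18*o + 56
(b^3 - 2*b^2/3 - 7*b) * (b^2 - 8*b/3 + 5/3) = b^5 - 10*b^4/3 - 32*b^3/9 + 158*b^2/9 - 35*b/3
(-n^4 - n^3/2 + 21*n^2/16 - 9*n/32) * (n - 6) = -n^5 + 11*n^4/2 + 69*n^3/16 - 261*n^2/32 + 27*n/16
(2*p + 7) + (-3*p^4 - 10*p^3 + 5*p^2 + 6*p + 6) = -3*p^4 - 10*p^3 + 5*p^2 + 8*p + 13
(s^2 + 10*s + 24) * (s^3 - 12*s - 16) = s^5 + 10*s^4 + 12*s^3 - 136*s^2 - 448*s - 384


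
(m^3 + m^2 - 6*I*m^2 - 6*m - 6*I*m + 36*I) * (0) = 0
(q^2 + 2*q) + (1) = q^2 + 2*q + 1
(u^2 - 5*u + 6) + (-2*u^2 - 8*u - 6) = -u^2 - 13*u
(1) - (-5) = 6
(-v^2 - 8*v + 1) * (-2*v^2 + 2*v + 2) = 2*v^4 + 14*v^3 - 20*v^2 - 14*v + 2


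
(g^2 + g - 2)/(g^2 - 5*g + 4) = (g + 2)/(g - 4)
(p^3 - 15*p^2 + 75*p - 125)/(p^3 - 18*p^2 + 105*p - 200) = (p - 5)/(p - 8)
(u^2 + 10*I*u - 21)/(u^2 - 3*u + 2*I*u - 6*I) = (u^2 + 10*I*u - 21)/(u^2 + u*(-3 + 2*I) - 6*I)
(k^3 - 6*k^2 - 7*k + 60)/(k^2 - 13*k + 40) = (k^2 - k - 12)/(k - 8)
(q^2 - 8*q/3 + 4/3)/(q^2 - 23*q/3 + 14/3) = (q - 2)/(q - 7)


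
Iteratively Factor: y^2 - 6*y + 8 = (y - 2)*(y - 4)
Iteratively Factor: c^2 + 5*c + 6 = (c + 3)*(c + 2)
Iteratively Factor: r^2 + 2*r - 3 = (r - 1)*(r + 3)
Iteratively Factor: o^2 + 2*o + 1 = (o + 1)*(o + 1)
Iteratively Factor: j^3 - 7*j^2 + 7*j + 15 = (j - 3)*(j^2 - 4*j - 5) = (j - 3)*(j + 1)*(j - 5)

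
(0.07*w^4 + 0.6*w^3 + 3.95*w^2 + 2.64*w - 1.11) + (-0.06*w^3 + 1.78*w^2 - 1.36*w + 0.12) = 0.07*w^4 + 0.54*w^3 + 5.73*w^2 + 1.28*w - 0.99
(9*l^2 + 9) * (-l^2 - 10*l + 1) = -9*l^4 - 90*l^3 - 90*l + 9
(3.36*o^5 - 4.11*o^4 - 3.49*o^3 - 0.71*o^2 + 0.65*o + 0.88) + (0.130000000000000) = 3.36*o^5 - 4.11*o^4 - 3.49*o^3 - 0.71*o^2 + 0.65*o + 1.01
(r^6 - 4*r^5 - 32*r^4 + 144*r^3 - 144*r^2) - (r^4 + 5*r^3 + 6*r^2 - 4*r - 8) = r^6 - 4*r^5 - 33*r^4 + 139*r^3 - 150*r^2 + 4*r + 8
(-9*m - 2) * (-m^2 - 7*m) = 9*m^3 + 65*m^2 + 14*m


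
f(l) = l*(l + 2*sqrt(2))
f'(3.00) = 8.83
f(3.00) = 17.49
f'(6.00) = 14.83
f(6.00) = 52.97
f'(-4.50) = -6.17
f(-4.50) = 7.52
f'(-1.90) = -0.97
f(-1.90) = -1.76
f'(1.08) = 4.99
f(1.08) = 4.22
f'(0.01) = 2.85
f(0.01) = 0.03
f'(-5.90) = -8.97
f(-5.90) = 18.12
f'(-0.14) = 2.55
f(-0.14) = -0.38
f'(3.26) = 9.35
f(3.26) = 19.85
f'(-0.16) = 2.51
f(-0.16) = -0.43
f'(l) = 2*l + 2*sqrt(2)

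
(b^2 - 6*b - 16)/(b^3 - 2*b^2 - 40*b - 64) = 1/(b + 4)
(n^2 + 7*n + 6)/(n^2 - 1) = (n + 6)/(n - 1)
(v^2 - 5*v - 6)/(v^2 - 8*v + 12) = (v + 1)/(v - 2)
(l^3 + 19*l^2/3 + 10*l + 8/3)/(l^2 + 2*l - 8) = (3*l^2 + 7*l + 2)/(3*(l - 2))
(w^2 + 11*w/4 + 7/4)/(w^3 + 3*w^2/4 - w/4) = (4*w + 7)/(w*(4*w - 1))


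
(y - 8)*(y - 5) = y^2 - 13*y + 40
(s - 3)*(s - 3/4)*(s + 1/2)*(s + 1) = s^4 - 9*s^3/4 - 23*s^2/8 + 3*s/2 + 9/8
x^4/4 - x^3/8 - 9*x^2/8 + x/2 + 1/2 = (x/4 + 1/2)*(x - 2)*(x - 1)*(x + 1/2)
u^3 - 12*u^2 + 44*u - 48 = (u - 6)*(u - 4)*(u - 2)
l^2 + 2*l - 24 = (l - 4)*(l + 6)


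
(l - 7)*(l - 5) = l^2 - 12*l + 35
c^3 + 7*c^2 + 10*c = c*(c + 2)*(c + 5)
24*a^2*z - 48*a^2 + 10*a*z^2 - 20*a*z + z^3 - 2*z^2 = (4*a + z)*(6*a + z)*(z - 2)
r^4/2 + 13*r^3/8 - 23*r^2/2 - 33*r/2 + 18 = (r/2 + 1)*(r - 4)*(r - 3/4)*(r + 6)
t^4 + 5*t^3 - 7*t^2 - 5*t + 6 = (t - 1)^2*(t + 1)*(t + 6)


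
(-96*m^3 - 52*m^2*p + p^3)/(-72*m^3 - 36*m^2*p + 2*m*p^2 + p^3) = (-8*m + p)/(-6*m + p)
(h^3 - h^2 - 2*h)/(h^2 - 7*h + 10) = h*(h + 1)/(h - 5)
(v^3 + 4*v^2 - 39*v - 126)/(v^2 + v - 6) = (v^2 + v - 42)/(v - 2)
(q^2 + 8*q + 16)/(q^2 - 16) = (q + 4)/(q - 4)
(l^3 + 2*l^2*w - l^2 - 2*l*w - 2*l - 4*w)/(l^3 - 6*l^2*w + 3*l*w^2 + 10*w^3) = (l^3 + 2*l^2*w - l^2 - 2*l*w - 2*l - 4*w)/(l^3 - 6*l^2*w + 3*l*w^2 + 10*w^3)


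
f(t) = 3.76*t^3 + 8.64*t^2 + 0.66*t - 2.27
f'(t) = 11.28*t^2 + 17.28*t + 0.66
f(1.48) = 29.82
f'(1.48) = 50.94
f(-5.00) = -259.57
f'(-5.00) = 196.26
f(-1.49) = 3.49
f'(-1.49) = -0.04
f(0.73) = 4.28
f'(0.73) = 19.29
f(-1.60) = 3.39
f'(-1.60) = 1.89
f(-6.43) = -648.88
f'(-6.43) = 355.92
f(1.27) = 20.21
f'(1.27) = 40.80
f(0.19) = -1.81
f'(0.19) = 4.35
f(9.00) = 3444.55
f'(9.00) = 1069.86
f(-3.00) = -28.01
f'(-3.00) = 50.34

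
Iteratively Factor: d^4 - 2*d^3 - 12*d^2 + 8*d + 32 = (d + 2)*(d^3 - 4*d^2 - 4*d + 16) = (d - 2)*(d + 2)*(d^2 - 2*d - 8) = (d - 4)*(d - 2)*(d + 2)*(d + 2)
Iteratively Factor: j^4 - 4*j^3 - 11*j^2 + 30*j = (j + 3)*(j^3 - 7*j^2 + 10*j) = j*(j + 3)*(j^2 - 7*j + 10) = j*(j - 5)*(j + 3)*(j - 2)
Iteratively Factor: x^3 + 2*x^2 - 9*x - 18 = (x + 3)*(x^2 - x - 6) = (x - 3)*(x + 3)*(x + 2)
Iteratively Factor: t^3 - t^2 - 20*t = (t + 4)*(t^2 - 5*t) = t*(t + 4)*(t - 5)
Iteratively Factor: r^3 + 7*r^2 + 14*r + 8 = (r + 1)*(r^2 + 6*r + 8) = (r + 1)*(r + 4)*(r + 2)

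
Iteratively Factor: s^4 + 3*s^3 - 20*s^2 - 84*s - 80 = (s - 5)*(s^3 + 8*s^2 + 20*s + 16) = (s - 5)*(s + 2)*(s^2 + 6*s + 8) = (s - 5)*(s + 2)*(s + 4)*(s + 2)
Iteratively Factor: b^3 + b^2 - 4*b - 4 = (b - 2)*(b^2 + 3*b + 2) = (b - 2)*(b + 1)*(b + 2)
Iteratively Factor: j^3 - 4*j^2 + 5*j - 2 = (j - 1)*(j^2 - 3*j + 2) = (j - 2)*(j - 1)*(j - 1)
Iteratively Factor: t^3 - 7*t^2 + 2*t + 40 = (t - 5)*(t^2 - 2*t - 8) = (t - 5)*(t - 4)*(t + 2)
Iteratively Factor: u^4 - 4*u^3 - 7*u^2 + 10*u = (u - 5)*(u^3 + u^2 - 2*u) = (u - 5)*(u + 2)*(u^2 - u) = u*(u - 5)*(u + 2)*(u - 1)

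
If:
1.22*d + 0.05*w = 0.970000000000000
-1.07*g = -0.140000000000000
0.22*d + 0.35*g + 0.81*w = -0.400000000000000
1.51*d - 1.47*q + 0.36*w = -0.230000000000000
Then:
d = 0.83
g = 0.13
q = 0.82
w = -0.77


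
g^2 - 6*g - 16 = (g - 8)*(g + 2)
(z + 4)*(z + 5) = z^2 + 9*z + 20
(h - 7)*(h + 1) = h^2 - 6*h - 7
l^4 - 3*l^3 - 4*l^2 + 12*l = l*(l - 3)*(l - 2)*(l + 2)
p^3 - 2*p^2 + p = p*(p - 1)^2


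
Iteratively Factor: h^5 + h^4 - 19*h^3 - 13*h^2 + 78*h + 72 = (h - 3)*(h^4 + 4*h^3 - 7*h^2 - 34*h - 24) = (h - 3)^2*(h^3 + 7*h^2 + 14*h + 8) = (h - 3)^2*(h + 1)*(h^2 + 6*h + 8) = (h - 3)^2*(h + 1)*(h + 2)*(h + 4)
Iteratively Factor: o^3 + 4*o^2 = (o + 4)*(o^2) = o*(o + 4)*(o)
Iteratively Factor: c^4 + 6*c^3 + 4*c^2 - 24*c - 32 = (c + 2)*(c^3 + 4*c^2 - 4*c - 16) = (c - 2)*(c + 2)*(c^2 + 6*c + 8) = (c - 2)*(c + 2)*(c + 4)*(c + 2)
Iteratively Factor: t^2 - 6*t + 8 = (t - 2)*(t - 4)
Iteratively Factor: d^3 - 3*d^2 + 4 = (d + 1)*(d^2 - 4*d + 4) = (d - 2)*(d + 1)*(d - 2)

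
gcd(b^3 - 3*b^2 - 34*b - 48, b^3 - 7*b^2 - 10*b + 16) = b^2 - 6*b - 16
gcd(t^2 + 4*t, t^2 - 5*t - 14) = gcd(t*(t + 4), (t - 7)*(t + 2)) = 1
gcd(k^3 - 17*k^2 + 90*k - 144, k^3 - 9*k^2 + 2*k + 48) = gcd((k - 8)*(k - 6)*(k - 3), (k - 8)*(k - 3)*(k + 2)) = k^2 - 11*k + 24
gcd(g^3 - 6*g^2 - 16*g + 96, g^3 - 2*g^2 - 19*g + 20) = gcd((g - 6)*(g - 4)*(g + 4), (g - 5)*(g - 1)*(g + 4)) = g + 4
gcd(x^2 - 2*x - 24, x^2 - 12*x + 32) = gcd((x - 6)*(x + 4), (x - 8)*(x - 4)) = 1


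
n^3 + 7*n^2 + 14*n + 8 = (n + 1)*(n + 2)*(n + 4)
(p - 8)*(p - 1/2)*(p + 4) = p^3 - 9*p^2/2 - 30*p + 16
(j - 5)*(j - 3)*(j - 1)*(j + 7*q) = j^4 + 7*j^3*q - 9*j^3 - 63*j^2*q + 23*j^2 + 161*j*q - 15*j - 105*q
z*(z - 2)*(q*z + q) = q*z^3 - q*z^2 - 2*q*z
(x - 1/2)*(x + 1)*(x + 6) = x^3 + 13*x^2/2 + 5*x/2 - 3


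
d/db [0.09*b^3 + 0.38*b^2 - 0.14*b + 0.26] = 0.27*b^2 + 0.76*b - 0.14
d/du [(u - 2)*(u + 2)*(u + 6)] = 3*u^2 + 12*u - 4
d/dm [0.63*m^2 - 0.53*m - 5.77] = 1.26*m - 0.53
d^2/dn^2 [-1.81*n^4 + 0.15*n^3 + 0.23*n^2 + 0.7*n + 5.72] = -21.72*n^2 + 0.9*n + 0.46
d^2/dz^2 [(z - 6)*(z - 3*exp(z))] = -3*z*exp(z) + 12*exp(z) + 2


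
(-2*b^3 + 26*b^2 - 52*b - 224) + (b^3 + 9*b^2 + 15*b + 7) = -b^3 + 35*b^2 - 37*b - 217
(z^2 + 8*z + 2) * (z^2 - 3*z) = z^4 + 5*z^3 - 22*z^2 - 6*z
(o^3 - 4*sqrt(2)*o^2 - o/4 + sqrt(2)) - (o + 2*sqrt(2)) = o^3 - 4*sqrt(2)*o^2 - 5*o/4 - sqrt(2)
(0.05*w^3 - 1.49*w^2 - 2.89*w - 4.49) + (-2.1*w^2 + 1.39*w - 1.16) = 0.05*w^3 - 3.59*w^2 - 1.5*w - 5.65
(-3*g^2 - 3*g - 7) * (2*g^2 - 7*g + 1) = -6*g^4 + 15*g^3 + 4*g^2 + 46*g - 7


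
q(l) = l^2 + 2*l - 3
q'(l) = 2*l + 2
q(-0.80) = -3.96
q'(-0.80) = 0.40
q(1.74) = 3.51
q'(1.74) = 5.48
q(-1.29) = -3.92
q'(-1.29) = -0.58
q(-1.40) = -3.84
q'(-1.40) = -0.80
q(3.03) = 12.24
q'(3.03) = 8.06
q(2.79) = 10.36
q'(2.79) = 7.58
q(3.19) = 13.56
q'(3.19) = 8.38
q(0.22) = -2.51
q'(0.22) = 2.44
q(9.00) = 96.00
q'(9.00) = 20.00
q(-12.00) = 117.00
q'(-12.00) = -22.00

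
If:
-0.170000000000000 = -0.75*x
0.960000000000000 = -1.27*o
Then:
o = -0.76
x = 0.23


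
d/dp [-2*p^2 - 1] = -4*p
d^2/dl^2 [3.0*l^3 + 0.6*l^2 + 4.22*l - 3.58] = 18.0*l + 1.2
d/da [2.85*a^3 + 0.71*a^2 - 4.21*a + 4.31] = 8.55*a^2 + 1.42*a - 4.21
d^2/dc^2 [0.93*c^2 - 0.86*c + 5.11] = 1.86000000000000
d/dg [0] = 0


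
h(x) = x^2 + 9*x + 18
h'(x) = 2*x + 9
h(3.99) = 69.83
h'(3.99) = 16.98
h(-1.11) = 9.24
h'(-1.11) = 6.78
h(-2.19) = 3.09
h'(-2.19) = 4.62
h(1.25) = 30.81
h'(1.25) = 11.50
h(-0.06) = 17.46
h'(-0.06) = 8.88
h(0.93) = 27.23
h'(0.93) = 10.86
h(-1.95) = 4.25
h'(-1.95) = 5.10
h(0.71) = 24.89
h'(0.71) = 10.42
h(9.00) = 180.00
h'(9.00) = 27.00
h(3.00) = 54.00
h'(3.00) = 15.00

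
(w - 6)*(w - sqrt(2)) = w^2 - 6*w - sqrt(2)*w + 6*sqrt(2)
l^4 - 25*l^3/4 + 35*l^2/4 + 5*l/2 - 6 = (l - 4)*(l - 2)*(l - 1)*(l + 3/4)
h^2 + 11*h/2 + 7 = (h + 2)*(h + 7/2)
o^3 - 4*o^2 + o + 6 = (o - 3)*(o - 2)*(o + 1)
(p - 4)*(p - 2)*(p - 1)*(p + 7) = p^4 - 35*p^2 + 90*p - 56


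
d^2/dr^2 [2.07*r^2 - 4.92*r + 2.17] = 4.14000000000000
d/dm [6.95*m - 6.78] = 6.95000000000000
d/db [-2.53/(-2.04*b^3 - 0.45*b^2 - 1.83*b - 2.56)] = (-15.4836*b^2 - 2.277*b - 4.6299)/(2.04*b^3 + 0.45*b^2 + 1.83*b + 2.56)^2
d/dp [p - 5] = 1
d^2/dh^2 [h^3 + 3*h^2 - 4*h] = 6*h + 6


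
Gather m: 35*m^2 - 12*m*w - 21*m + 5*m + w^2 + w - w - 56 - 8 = 35*m^2 + m*(-12*w - 16) + w^2 - 64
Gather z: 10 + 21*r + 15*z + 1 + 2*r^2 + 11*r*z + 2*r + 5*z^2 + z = 2*r^2 + 23*r + 5*z^2 + z*(11*r + 16) + 11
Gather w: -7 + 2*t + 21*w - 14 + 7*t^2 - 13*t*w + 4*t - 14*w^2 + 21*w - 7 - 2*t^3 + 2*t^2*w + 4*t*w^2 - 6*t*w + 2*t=-2*t^3 + 7*t^2 + 8*t + w^2*(4*t - 14) + w*(2*t^2 - 19*t + 42) - 28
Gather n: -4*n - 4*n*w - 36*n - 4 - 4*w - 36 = n*(-4*w - 40) - 4*w - 40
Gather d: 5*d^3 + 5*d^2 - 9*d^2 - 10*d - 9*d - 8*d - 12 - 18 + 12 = 5*d^3 - 4*d^2 - 27*d - 18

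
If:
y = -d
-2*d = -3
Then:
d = 3/2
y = -3/2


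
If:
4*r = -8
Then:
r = -2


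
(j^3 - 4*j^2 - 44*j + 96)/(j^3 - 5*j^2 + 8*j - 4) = (j^2 - 2*j - 48)/(j^2 - 3*j + 2)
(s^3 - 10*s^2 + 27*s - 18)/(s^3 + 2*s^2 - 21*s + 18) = (s - 6)/(s + 6)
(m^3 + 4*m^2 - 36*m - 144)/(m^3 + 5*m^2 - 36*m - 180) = (m + 4)/(m + 5)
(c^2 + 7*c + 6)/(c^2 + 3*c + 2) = (c + 6)/(c + 2)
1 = 1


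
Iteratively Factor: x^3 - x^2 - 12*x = (x)*(x^2 - x - 12) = x*(x - 4)*(x + 3)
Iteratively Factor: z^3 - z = (z + 1)*(z^2 - z) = (z - 1)*(z + 1)*(z)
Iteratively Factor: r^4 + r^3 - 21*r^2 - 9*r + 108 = (r - 3)*(r^3 + 4*r^2 - 9*r - 36) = (r - 3)^2*(r^2 + 7*r + 12) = (r - 3)^2*(r + 3)*(r + 4)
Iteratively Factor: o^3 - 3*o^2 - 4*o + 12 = (o + 2)*(o^2 - 5*o + 6) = (o - 2)*(o + 2)*(o - 3)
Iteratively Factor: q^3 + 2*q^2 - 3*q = (q)*(q^2 + 2*q - 3) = q*(q - 1)*(q + 3)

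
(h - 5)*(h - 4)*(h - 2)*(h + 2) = h^4 - 9*h^3 + 16*h^2 + 36*h - 80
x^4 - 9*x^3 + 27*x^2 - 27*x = x*(x - 3)^3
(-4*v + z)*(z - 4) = -4*v*z + 16*v + z^2 - 4*z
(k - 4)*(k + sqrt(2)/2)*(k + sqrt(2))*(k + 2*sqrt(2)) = k^4 - 4*k^3 + 7*sqrt(2)*k^3/2 - 14*sqrt(2)*k^2 + 7*k^2 - 28*k + 2*sqrt(2)*k - 8*sqrt(2)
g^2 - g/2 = g*(g - 1/2)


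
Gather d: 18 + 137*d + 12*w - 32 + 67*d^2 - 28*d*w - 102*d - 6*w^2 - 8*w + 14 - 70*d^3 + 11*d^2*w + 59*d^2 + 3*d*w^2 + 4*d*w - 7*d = -70*d^3 + d^2*(11*w + 126) + d*(3*w^2 - 24*w + 28) - 6*w^2 + 4*w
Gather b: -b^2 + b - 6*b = -b^2 - 5*b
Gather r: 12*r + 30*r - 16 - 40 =42*r - 56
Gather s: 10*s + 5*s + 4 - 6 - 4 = 15*s - 6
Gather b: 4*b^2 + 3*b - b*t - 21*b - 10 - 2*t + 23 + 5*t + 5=4*b^2 + b*(-t - 18) + 3*t + 18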